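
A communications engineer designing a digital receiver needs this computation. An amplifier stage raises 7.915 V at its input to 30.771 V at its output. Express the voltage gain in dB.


Voltage gain in dB:
G = 20 * log10(Vout / Vin)
  = 20 * log10(30.771 / 7.915)
  = 20 * log10(3.887682)
  = 20 * 0.589691
  = 11.79 dB

11.79 dB


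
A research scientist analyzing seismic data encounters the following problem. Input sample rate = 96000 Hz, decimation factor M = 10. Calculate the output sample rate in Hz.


Decimation reduces the sample rate:
fs_out = fs_in / M
       = 96000 / 10
       = 9600.0 Hz

9600.0 Hz


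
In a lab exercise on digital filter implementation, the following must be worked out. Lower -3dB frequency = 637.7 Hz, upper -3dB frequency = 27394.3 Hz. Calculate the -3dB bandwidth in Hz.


Bandwidth is the difference of -3dB frequencies:
BW = f_high - f_low
   = 27394.3 - 637.7
   = 26756.6 Hz

26756.6 Hz


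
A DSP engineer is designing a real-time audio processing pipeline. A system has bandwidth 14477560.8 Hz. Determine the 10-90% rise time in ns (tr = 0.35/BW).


Rise time from bandwidth relationship:
tr = 0.35 / BW
   = 0.35 / 14477560.8
   = 2.417534313e-08 s
   = 24.1753 ns

24.1753 ns


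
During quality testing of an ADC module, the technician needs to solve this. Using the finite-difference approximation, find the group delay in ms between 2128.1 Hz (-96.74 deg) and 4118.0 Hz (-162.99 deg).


Group delay from phase difference:
tau = -d(phi)/d(omega)
d(phi) = -66.25 deg = -1.156281 rad
d(omega) = 2*pi*(4118.0 - 2128.1) = 12502.9104 rad/s
tau = -(-1.156281) / 12502.9104
    = 0.0925 ms

0.0925 ms


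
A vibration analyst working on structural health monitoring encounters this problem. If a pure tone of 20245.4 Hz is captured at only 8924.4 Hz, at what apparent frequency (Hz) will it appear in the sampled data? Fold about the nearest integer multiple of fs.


Compute the nearest integer multiple of fs to the signal:
n = round(20245.4 / 8924.4) = 2
f_alias = |20245.4 - 2 * 8924.4|
        = |20245.4 - 17848.8|
        = 2396.6 Hz

2396.6


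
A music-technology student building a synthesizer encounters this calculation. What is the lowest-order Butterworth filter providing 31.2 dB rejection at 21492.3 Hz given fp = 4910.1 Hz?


Butterworth filter order formula:
n = log10(10^(A/10) - 1) / (2 * log10(f_stop/f_pass))
10^(31.2/10) - 1 = 1317.2567
f_stop/f_pass = 21492.3 / 4910.1 = 4.3772
n = 2.4327 -> ceil = 3

3


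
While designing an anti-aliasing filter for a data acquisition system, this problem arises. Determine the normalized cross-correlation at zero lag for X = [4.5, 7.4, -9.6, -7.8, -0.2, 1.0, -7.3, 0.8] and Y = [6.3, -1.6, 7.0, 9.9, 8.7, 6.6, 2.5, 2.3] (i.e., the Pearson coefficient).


Pearson correlation coefficient (population):
r = cov(X,Y) / (std(X) * std(Y))
Mean X = -1.4, Mean Y = 5.2125
Cov(X,Y) = -10.135
Std(X) = 5.780355, Std(Y) = 3.582749
r = -0.4894

-0.4894


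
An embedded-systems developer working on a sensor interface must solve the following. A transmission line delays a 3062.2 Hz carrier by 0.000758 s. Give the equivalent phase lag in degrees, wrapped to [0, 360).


Phase shift from frequency and time delay:
phi = 360 * f * t_delay
    = 360 * 3062.2 * 0.000758
    = 835.61 degrees
    mod 360 = 115.61 degrees

115.61 degrees


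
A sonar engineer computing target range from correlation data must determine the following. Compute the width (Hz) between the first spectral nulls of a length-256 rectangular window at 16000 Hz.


Main lobe width for a rectangular window:
Width = 2 * fs / N
      = 2 * 16000 / 256
      = 32000 / 256
      = 125.0 Hz

125.0 Hz


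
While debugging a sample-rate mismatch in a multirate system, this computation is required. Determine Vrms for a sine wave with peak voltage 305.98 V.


RMS voltage for a sinusoidal waveform:
V_rms = V_peak / sqrt(2)
      = 305.98 / 1.414214
      = 216.361 V

216.361 V


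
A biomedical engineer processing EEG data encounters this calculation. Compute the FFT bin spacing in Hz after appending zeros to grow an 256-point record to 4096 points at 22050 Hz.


Frequency resolution after zero-padding:
N_padded = 256 * 16 = 4096
df = fs / N_padded
   = 22050 / 4096
   = 5.3833 Hz

5.3833 Hz


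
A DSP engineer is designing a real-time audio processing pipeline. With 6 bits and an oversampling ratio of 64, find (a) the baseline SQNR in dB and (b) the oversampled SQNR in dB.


Step 1 — baseline SQNR at Nyquist:
SQNR_base = 6.02*N + 1.76
          = 6.02*6 + 1.76
          = 37.88 dB

Step 2 — oversampling processing gain:
G = 10*log10(OSR) = 10*log10(64) = 18.06 dB

Step 3 — total:
SQNR_total = 37.88 + 18.06 = 55.94 dB

Base SQNR = 37.88 dB; oversampled SQNR = 55.94 dB


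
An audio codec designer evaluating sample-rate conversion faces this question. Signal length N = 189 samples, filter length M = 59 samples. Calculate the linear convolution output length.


Linear convolution output length:
L = N + M - 1
  = 189 + 59 - 1
  = 247 samples

247


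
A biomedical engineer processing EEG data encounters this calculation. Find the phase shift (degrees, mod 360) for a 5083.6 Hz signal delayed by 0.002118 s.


Phase shift from frequency and time delay:
phi = 360 * f * t_delay
    = 360 * 5083.6 * 0.002118
    = 3876.14 degrees
    mod 360 = 276.14 degrees

276.14 degrees


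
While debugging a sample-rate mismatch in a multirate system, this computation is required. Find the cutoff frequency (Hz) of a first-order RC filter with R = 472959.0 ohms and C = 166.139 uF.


Cutoff frequency of a first-order RC filter:
fc = 1 / (2 * pi * R * C)
C = 166.139 uF = 0.000166139 F
fc = 1 / (2 * pi * 472959.0 * 0.000166139)
   = 1 / 493.71344536644
   = 0.002025 Hz

0.002025 Hz


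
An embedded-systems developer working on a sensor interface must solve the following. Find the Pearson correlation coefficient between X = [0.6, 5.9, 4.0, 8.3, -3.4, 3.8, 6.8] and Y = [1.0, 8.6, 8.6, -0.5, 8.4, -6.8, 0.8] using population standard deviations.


Pearson correlation coefficient (population):
r = cov(X,Y) / (std(X) * std(Y))
Mean X = 3.7143, Mean Y = 2.8714
Cov(X,Y) = -6.003878
Std(X) = 3.698041, Std(Y) = 5.462787
r = -0.2972

-0.2972


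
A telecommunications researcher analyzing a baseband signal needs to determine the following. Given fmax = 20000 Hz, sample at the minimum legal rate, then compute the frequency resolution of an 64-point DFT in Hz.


Step 1 — Nyquist sampling rate:
fs = 2 * fmax = 2 * 20000 = 40000 Hz

Step 2 — DFT bin spacing:
df = fs / N = 40000 / 64 = 625.0 Hz

625.0 Hz


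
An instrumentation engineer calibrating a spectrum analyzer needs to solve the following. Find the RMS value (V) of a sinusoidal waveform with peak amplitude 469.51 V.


RMS voltage for a sinusoidal waveform:
V_rms = V_peak / sqrt(2)
      = 469.51 / 1.414214
      = 331.994 V

331.994 V


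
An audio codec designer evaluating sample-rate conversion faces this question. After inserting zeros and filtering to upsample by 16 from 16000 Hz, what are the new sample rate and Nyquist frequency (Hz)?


Step 1 — output sample rate after interpolation by L:
fs_out = L * fs_in = 16 * 16000 = 256000 Hz

Step 2 — Nyquist frequency of the output stream:
f_Nyq = fs_out / 2 = 256000 / 2 = 128000.0 Hz

fs_out = 256000 Hz; f_Nyquist = 128000.0 Hz


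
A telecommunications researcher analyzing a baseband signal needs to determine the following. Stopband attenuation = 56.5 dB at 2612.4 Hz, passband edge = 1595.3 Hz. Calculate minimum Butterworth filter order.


Butterworth filter order formula:
n = log10(10^(A/10) - 1) / (2 * log10(f_stop/f_pass))
10^(56.5/10) - 1 = 446682.5922
f_stop/f_pass = 2612.4 / 1595.3 = 1.6376
n = 13.1888 -> ceil = 14

14


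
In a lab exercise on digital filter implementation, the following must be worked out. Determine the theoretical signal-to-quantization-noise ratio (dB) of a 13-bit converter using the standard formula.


Theoretical SNR for a full-scale sinusoid:
SNR = 6.02 * N + 1.76
    = 6.02 * 13 + 1.76
    = 78.26 + 1.76
    = 80.02 dB

80.02 dB


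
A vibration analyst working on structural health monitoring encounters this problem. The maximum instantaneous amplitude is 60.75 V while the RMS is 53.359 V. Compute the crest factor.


Crest factor is the ratio of peak to RMS:
CF = V_peak / V_rms
   = 60.75 / 53.359
   = 1.1385

1.1385


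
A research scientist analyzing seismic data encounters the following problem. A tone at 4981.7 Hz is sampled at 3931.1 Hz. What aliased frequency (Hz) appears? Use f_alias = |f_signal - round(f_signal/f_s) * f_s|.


Compute the nearest integer multiple of fs to the signal:
n = round(4981.7 / 3931.1) = 1
f_alias = |4981.7 - 1 * 3931.1|
        = |4981.7 - 3931.1|
        = 1050.6 Hz

1050.6


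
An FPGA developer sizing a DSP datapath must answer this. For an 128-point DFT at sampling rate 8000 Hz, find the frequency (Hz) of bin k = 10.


Frequency of DFT bin k:
f_k = k * fs / N
    = 10 * 8000 / 128
    = 80000 / 128
    = 625.0 Hz

625.0 Hz


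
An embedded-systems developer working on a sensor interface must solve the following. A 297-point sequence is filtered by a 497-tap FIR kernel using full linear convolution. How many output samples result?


Linear convolution output length:
L = N + M - 1
  = 297 + 497 - 1
  = 793 samples

793


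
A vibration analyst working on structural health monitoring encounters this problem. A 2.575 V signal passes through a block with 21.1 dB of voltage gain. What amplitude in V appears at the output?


Output voltage from dB gain:
V_out = V_in * 10^(gain_dB / 20)
      = 2.575 * 10^(21.1 / 20)
      = 2.575 * 11.350108
      = 29.2265 V

29.2265 V


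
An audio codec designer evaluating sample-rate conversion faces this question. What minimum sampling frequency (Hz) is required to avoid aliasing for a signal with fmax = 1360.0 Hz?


The Nyquist rate is twice the maximum frequency component.
fs_min = 2 * fmax
      = 2 * 1360.0
      = 2720.0 Hz

2720.0


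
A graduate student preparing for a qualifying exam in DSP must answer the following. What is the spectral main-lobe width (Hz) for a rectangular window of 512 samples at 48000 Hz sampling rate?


Main lobe width for a rectangular window:
Width = 2 * fs / N
      = 2 * 48000 / 512
      = 96000 / 512
      = 187.5 Hz

187.5 Hz


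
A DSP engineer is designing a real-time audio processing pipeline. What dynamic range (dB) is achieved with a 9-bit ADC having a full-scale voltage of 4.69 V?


Dynamic range from full-scale to LSB:
V_min = V_max / 2^bits = 4.69 / 2^9
DR = 20 * log10(V_max / V_min)
   = 20 * log10(2^9)
   = 20 * 9 * log10(2)
   = 54.19 dB

54.19 dB


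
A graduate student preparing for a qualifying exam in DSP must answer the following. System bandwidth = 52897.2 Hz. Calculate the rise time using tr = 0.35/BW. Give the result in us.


Rise time from bandwidth relationship:
tr = 0.35 / BW
   = 0.35 / 52897.2
   = 6.616607306e-06 s
   = 6.6166 us

6.6166 us


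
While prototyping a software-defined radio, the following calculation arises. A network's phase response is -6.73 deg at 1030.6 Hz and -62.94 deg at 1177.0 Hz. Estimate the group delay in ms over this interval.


Group delay from phase difference:
tau = -d(phi)/d(omega)
d(phi) = -56.21 deg = -0.98105 rad
d(omega) = 2*pi*(1177.0 - 1030.6) = 919.8583 rad/s
tau = -(-0.98105) / 919.8583
    = 1.0665 ms

1.0665 ms


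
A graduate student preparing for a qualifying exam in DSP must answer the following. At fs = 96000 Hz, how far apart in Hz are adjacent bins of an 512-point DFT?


DFT frequency resolution:
df = fs / N
   = 96000 / 512
   = 187.5 Hz

187.5 Hz


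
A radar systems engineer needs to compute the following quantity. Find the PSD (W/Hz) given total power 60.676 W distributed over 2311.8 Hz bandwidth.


Power spectral density:
PSD = P / BW
    = 60.676 / 2311.8
    = 0.02624622 W/Hz

0.02624622 W/Hz


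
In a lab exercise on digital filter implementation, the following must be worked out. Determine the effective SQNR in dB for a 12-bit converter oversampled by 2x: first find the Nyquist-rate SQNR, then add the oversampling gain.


Step 1 — baseline SQNR at Nyquist:
SQNR_base = 6.02*N + 1.76
          = 6.02*12 + 1.76
          = 74.0 dB

Step 2 — oversampling processing gain:
G = 10*log10(OSR) = 10*log10(2) = 3.01 dB

Step 3 — total:
SQNR_total = 74.0 + 3.01 = 77.01 dB

Base SQNR = 74.0 dB; oversampled SQNR = 77.01 dB


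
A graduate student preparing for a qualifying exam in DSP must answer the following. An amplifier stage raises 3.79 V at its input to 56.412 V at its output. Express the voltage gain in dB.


Voltage gain in dB:
G = 20 * log10(Vout / Vin)
  = 20 * log10(56.412 / 3.79)
  = 20 * log10(14.884433)
  = 20 * 1.172732
  = 23.45 dB

23.45 dB


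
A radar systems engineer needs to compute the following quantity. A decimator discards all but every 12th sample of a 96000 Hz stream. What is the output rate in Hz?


Decimation reduces the sample rate:
fs_out = fs_in / M
       = 96000 / 12
       = 8000.0 Hz

8000.0 Hz


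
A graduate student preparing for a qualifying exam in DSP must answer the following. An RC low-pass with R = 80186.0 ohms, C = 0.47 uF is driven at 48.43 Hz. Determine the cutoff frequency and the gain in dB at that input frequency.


Step 1 — cutoff frequency:
fc = 1 / (2*pi*R*C)
C = 0.47 uF = 4.7e-07 F
fc = 1 / (2*pi*80186.0*4.7e-07)
   = 4.22303 Hz

Step 2 — magnitude at f = 48.43 Hz:
|H(f)| = 1 / sqrt(1 + (f/fc)^2)
f/fc = 48.43 / 4.22303 = 11.468069
|H| = 1 / sqrt(1 + 131.516607) = 0.086869
|H|_dB = 20*log10(0.086869) = -21.22 dB

fc = 4.22303 Hz; |H(48.43 Hz)| = -21.22 dB


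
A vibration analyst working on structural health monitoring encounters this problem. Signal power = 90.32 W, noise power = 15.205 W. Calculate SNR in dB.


SNR in decibels:
SNR = 10 * log10(Ps / Pn)
    = 10 * log10(90.32 / 15.205)
    = 10 * log10(5.9402)
    = 10 * 0.7738
    = 7.74 dB

7.74 dB


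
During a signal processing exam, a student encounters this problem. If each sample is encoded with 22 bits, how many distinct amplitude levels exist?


Number of quantization levels = 2^N
= 2^22
= 4194304

4194304


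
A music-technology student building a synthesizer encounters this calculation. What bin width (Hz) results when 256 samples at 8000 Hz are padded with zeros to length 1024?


Frequency resolution after zero-padding:
N_padded = 256 * 4 = 1024
df = fs / N_padded
   = 8000 / 1024
   = 7.8125 Hz

7.8125 Hz


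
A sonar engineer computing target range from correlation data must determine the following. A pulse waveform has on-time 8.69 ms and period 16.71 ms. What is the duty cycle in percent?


Duty cycle as a percentage:
DC = (t_on / T) * 100
   = (8.69 / 16.71) * 100
   = 0.520048 * 100
   = 52.0 %

52.0 %


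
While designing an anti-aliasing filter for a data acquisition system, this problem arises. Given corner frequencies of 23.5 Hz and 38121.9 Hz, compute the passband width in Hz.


Bandwidth is the difference of -3dB frequencies:
BW = f_high - f_low
   = 38121.9 - 23.5
   = 38098.4 Hz

38098.4 Hz


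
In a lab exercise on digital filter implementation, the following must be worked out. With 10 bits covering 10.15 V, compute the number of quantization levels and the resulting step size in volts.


Step 1 — number of quantization levels:
L = 2^N = 2^10 = 1024

Step 2 — LSB step size:
delta = Vfs / L
      = 10.15 / 1024
      = 0.00991211 V

Levels = 1024; step size = 0.00991211 V


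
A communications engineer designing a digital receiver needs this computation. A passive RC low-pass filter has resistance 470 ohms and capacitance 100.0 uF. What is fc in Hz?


Cutoff frequency of a first-order RC filter:
fc = 1 / (2 * pi * R * C)
C = 100.0 uF = 0.0001 F
fc = 1 / (2 * pi * 470 * 0.0001)
   = 1 / 0.29530970943744
   = 3.386275 Hz

3.386275 Hz


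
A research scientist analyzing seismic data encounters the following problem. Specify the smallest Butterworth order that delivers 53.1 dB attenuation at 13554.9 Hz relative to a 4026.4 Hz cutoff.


Butterworth filter order formula:
n = log10(10^(A/10) - 1) / (2 * log10(f_stop/f_pass))
10^(53.1/10) - 1 = 204172.7945
f_stop/f_pass = 13554.9 / 4026.4 = 3.3665
n = 5.0362 -> ceil = 6

6


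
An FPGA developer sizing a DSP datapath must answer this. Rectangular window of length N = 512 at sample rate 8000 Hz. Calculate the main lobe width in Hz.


Main lobe width for a rectangular window:
Width = 2 * fs / N
      = 2 * 8000 / 512
      = 16000 / 512
      = 31.25 Hz

31.25 Hz


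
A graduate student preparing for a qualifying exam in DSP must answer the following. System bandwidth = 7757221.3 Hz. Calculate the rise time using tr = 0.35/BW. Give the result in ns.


Rise time from bandwidth relationship:
tr = 0.35 / BW
   = 0.35 / 7757221.3
   = 4.511924908e-08 s
   = 45.1192 ns

45.1192 ns


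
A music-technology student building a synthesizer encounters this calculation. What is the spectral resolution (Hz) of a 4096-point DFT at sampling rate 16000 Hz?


DFT frequency resolution:
df = fs / N
   = 16000 / 4096
   = 3.9062 Hz

3.9062 Hz


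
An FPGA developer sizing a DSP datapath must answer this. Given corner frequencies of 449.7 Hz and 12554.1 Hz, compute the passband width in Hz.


Bandwidth is the difference of -3dB frequencies:
BW = f_high - f_low
   = 12554.1 - 449.7
   = 12104.4 Hz

12104.4 Hz


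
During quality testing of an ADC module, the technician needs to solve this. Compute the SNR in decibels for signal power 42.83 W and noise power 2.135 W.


SNR in decibels:
SNR = 10 * log10(Ps / Pn)
    = 10 * log10(42.83 / 2.135)
    = 10 * log10(20.0609)
    = 10 * 1.3024
    = 13.02 dB

13.02 dB


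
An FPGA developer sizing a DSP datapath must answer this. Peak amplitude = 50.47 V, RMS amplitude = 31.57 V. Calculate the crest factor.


Crest factor is the ratio of peak to RMS:
CF = V_peak / V_rms
   = 50.47 / 31.57
   = 1.5987

1.5987


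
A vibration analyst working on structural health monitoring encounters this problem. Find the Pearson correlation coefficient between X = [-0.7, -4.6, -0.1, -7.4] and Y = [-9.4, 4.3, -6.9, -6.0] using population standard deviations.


Pearson correlation coefficient (population):
r = cov(X,Y) / (std(X) * std(Y))
Mean X = -3.2, Mean Y = -4.5
Cov(X,Y) = -6.4275
Std(X) = 2.977415, Std(Y) = 5.231157
r = -0.4127

-0.4127


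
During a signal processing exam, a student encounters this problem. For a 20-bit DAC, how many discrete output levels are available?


Number of quantization levels = 2^N
= 2^20
= 1048576

1048576


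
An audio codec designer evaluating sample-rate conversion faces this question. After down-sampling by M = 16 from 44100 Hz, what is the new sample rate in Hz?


Decimation reduces the sample rate:
fs_out = fs_in / M
       = 44100 / 16
       = 2756.25 Hz

2756.25 Hz


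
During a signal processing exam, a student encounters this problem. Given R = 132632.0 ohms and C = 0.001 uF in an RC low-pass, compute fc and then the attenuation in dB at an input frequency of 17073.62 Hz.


Step 1 — cutoff frequency:
fc = 1 / (2*pi*R*C)
C = 0.001 uF = 1e-09 F
fc = 1 / (2*pi*132632.0*1e-09)
   = 1199.974 Hz

Step 2 — magnitude at f = 17073.62 Hz:
|H(f)| = 1 / sqrt(1 + (f/fc)^2)
f/fc = 17073.62 / 1199.974 = 14.228325
|H| = 1 / sqrt(1 + 202.445232) = 0.0701094
|H|_dB = 20*log10(0.0701094) = -23.08 dB

fc = 1199.974 Hz; |H(17073.62 Hz)| = -23.08 dB


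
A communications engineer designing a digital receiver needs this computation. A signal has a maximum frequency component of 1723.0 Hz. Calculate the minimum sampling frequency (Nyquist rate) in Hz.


The Nyquist rate is twice the maximum frequency component.
fs_min = 2 * fmax
      = 2 * 1723.0
      = 3446.0 Hz

3446.0


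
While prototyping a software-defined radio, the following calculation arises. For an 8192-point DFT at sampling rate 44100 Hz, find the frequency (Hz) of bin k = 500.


Frequency of DFT bin k:
f_k = k * fs / N
    = 500 * 44100 / 8192
    = 22050000 / 8192
    = 2691.65 Hz

2691.65 Hz


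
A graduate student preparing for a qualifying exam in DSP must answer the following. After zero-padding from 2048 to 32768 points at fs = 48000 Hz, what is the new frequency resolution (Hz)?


Frequency resolution after zero-padding:
N_padded = 2048 * 16 = 32768
df = fs / N_padded
   = 48000 / 32768
   = 1.4648 Hz

1.4648 Hz


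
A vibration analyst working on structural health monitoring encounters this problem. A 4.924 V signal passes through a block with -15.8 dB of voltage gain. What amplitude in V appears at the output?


Output voltage from dB gain:
V_out = V_in * 10^(gain_dB / 20)
      = 4.924 * 10^(-15.8 / 20)
      = 4.924 * 0.162181
      = 0.7986 V

0.7986 V


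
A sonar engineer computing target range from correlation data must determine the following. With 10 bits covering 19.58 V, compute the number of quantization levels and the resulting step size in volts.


Step 1 — number of quantization levels:
L = 2^N = 2^10 = 1024

Step 2 — LSB step size:
delta = Vfs / L
      = 19.58 / 1024
      = 0.01912109 V

Levels = 1024; step size = 0.01912109 V


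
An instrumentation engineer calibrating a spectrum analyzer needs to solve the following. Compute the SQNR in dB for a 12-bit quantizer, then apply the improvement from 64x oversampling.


Step 1 — baseline SQNR at Nyquist:
SQNR_base = 6.02*N + 1.76
          = 6.02*12 + 1.76
          = 74.0 dB

Step 2 — oversampling processing gain:
G = 10*log10(OSR) = 10*log10(64) = 18.06 dB

Step 3 — total:
SQNR_total = 74.0 + 18.06 = 92.06 dB

Base SQNR = 74.0 dB; oversampled SQNR = 92.06 dB


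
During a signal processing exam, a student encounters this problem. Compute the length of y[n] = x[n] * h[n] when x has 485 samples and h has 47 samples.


Linear convolution output length:
L = N + M - 1
  = 485 + 47 - 1
  = 531 samples

531


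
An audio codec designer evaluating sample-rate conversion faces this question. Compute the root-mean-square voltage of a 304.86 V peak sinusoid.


RMS voltage for a sinusoidal waveform:
V_rms = V_peak / sqrt(2)
      = 304.86 / 1.414214
      = 215.569 V

215.569 V


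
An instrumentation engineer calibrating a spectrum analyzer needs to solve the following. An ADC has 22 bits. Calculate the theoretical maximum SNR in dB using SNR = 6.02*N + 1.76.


Theoretical SNR for a full-scale sinusoid:
SNR = 6.02 * N + 1.76
    = 6.02 * 22 + 1.76
    = 132.44 + 1.76
    = 134.2 dB

134.2 dB


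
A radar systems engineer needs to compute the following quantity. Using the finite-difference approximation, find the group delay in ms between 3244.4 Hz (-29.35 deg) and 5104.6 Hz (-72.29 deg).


Group delay from phase difference:
tau = -d(phi)/d(omega)
d(phi) = -42.94 deg = -0.749444 rad
d(omega) = 2*pi*(5104.6 - 3244.4) = 11687.9813 rad/s
tau = -(-0.749444) / 11687.9813
    = 0.0641 ms

0.0641 ms


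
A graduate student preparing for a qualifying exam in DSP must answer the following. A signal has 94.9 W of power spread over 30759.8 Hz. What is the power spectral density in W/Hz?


Power spectral density:
PSD = P / BW
    = 94.9 / 30759.8
    = 0.0030852 W/Hz

0.0030852 W/Hz


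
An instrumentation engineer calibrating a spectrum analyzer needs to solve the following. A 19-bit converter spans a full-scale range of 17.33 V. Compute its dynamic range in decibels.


Dynamic range from full-scale to LSB:
V_min = V_max / 2^bits = 17.33 / 2^19
DR = 20 * log10(V_max / V_min)
   = 20 * log10(2^19)
   = 20 * 19 * log10(2)
   = 114.39 dB

114.39 dB


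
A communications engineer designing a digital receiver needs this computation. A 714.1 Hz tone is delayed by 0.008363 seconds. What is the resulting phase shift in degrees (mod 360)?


Phase shift from frequency and time delay:
phi = 360 * f * t_delay
    = 360 * 714.1 * 0.008363
    = 2149.93 degrees
    mod 360 = 349.93 degrees

349.93 degrees


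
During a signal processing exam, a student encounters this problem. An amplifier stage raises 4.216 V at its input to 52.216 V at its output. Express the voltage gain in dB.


Voltage gain in dB:
G = 20 * log10(Vout / Vin)
  = 20 * log10(52.216 / 4.216)
  = 20 * log10(12.385199)
  = 20 * 1.092903
  = 21.86 dB

21.86 dB


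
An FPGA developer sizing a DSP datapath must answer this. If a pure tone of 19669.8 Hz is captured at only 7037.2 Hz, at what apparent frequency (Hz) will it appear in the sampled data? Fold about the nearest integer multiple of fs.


Compute the nearest integer multiple of fs to the signal:
n = round(19669.8 / 7037.2) = 3
f_alias = |19669.8 - 3 * 7037.2|
        = |19669.8 - 21111.6|
        = 1441.8 Hz

1441.8


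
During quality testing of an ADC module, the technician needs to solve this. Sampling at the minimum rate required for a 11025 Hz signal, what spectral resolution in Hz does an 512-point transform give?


Step 1 — Nyquist sampling rate:
fs = 2 * fmax = 2 * 11025 = 22050 Hz

Step 2 — DFT bin spacing:
df = fs / N = 22050 / 512 = 43.0664 Hz

43.0664 Hz


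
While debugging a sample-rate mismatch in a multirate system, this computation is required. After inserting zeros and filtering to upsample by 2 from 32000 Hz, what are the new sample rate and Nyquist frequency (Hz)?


Step 1 — output sample rate after interpolation by L:
fs_out = L * fs_in = 2 * 32000 = 64000 Hz

Step 2 — Nyquist frequency of the output stream:
f_Nyq = fs_out / 2 = 64000 / 2 = 32000.0 Hz

fs_out = 64000 Hz; f_Nyquist = 32000.0 Hz


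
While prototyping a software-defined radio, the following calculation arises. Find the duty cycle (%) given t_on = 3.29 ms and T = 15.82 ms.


Duty cycle as a percentage:
DC = (t_on / T) * 100
   = (3.29 / 15.82) * 100
   = 0.207965 * 100
   = 20.8 %

20.8 %


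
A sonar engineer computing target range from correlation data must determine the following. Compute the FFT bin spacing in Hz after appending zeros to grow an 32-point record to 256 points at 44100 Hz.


Frequency resolution after zero-padding:
N_padded = 32 * 8 = 256
df = fs / N_padded
   = 44100 / 256
   = 172.2656 Hz

172.2656 Hz


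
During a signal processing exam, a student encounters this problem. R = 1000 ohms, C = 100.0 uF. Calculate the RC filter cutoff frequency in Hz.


Cutoff frequency of a first-order RC filter:
fc = 1 / (2 * pi * R * C)
C = 100.0 uF = 0.0001 F
fc = 1 / (2 * pi * 1000 * 0.0001)
   = 1 / 0.62831853071796
   = 1.591549 Hz

1.591549 Hz


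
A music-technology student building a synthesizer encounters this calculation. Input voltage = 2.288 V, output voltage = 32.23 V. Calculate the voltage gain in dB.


Voltage gain in dB:
G = 20 * log10(Vout / Vin)
  = 20 * log10(32.23 / 2.288)
  = 20 * log10(14.086538)
  = 20 * 1.148804
  = 22.98 dB

22.98 dB


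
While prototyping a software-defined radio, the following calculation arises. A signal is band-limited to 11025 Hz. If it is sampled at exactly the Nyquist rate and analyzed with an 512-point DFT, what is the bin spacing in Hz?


Step 1 — Nyquist sampling rate:
fs = 2 * fmax = 2 * 11025 = 22050 Hz

Step 2 — DFT bin spacing:
df = fs / N = 22050 / 512 = 43.0664 Hz

43.0664 Hz


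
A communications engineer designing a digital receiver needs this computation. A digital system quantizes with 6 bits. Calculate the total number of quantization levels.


Number of quantization levels = 2^N
= 2^6
= 64

64


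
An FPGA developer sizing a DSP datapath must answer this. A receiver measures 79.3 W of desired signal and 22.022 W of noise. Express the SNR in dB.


SNR in decibels:
SNR = 10 * log10(Ps / Pn)
    = 10 * log10(79.3 / 22.022)
    = 10 * log10(3.6009)
    = 10 * 0.5564
    = 5.56 dB

5.56 dB


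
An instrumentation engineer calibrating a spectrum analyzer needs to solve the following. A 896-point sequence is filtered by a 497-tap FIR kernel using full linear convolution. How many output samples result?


Linear convolution output length:
L = N + M - 1
  = 896 + 497 - 1
  = 1392 samples

1392


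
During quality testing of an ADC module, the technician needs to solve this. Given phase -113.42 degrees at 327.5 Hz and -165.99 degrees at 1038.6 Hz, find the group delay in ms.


Group delay from phase difference:
tau = -d(phi)/d(omega)
d(phi) = -52.57 deg = -0.91752 rad
d(omega) = 2*pi*(1038.6 - 327.5) = 4467.9731 rad/s
tau = -(-0.91752) / 4467.9731
    = 0.2054 ms

0.2054 ms


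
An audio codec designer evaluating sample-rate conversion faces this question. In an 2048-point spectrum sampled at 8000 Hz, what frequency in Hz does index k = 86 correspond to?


Frequency of DFT bin k:
f_k = k * fs / N
    = 86 * 8000 / 2048
    = 688000 / 2048
    = 335.938 Hz

335.938 Hz


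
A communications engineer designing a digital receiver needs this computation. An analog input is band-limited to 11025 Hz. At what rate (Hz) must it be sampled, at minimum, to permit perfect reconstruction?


The Nyquist rate is twice the maximum frequency component.
fs_min = 2 * fmax
      = 2 * 11025
      = 22050 Hz

22050


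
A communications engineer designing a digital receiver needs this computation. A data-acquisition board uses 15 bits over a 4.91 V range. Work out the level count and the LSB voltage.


Step 1 — number of quantization levels:
L = 2^N = 2^15 = 32768

Step 2 — LSB step size:
delta = Vfs / L
      = 4.91 / 32768
      = 0.00014984 V

Levels = 32768; step size = 0.00014984 V


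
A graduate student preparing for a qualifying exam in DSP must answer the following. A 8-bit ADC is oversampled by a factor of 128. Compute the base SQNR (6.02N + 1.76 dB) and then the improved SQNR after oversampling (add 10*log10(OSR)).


Step 1 — baseline SQNR at Nyquist:
SQNR_base = 6.02*N + 1.76
          = 6.02*8 + 1.76
          = 49.92 dB

Step 2 — oversampling processing gain:
G = 10*log10(OSR) = 10*log10(128) = 21.07 dB

Step 3 — total:
SQNR_total = 49.92 + 21.07 = 70.99 dB

Base SQNR = 49.92 dB; oversampled SQNR = 70.99 dB


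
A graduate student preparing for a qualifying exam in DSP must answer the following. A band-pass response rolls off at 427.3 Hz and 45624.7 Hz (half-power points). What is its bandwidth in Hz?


Bandwidth is the difference of -3dB frequencies:
BW = f_high - f_low
   = 45624.7 - 427.3
   = 45197.4 Hz

45197.4 Hz


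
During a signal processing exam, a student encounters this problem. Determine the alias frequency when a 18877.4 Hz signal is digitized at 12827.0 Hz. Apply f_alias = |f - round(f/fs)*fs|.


Compute the nearest integer multiple of fs to the signal:
n = round(18877.4 / 12827.0) = 1
f_alias = |18877.4 - 1 * 12827.0|
        = |18877.4 - 12827.0|
        = 6050.4 Hz

6050.4


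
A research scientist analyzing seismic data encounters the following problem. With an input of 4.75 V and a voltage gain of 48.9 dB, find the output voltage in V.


Output voltage from dB gain:
V_out = V_in * 10^(gain_dB / 20)
      = 4.75 * 10^(48.9 / 20)
      = 4.75 * 278.612117
      = 1323.4076 V

1323.4076 V


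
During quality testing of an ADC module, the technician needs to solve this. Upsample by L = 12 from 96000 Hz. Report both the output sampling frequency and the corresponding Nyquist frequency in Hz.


Step 1 — output sample rate after interpolation by L:
fs_out = L * fs_in = 12 * 96000 = 1152000 Hz

Step 2 — Nyquist frequency of the output stream:
f_Nyq = fs_out / 2 = 1152000 / 2 = 576000.0 Hz

fs_out = 1152000 Hz; f_Nyquist = 576000.0 Hz


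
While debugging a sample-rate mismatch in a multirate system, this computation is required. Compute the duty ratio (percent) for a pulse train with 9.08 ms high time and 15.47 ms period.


Duty cycle as a percentage:
DC = (t_on / T) * 100
   = (9.08 / 15.47) * 100
   = 0.586942 * 100
   = 58.69 %

58.69 %


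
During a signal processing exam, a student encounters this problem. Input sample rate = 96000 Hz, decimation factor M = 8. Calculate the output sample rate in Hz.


Decimation reduces the sample rate:
fs_out = fs_in / M
       = 96000 / 8
       = 12000.0 Hz

12000.0 Hz


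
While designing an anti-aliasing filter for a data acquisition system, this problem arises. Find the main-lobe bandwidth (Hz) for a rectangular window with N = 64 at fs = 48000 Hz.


Main lobe width for a rectangular window:
Width = 2 * fs / N
      = 2 * 48000 / 64
      = 96000 / 64
      = 1500.0 Hz

1500.0 Hz


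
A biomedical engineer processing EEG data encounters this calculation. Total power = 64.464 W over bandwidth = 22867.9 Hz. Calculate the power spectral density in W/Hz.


Power spectral density:
PSD = P / BW
    = 64.464 / 22867.9
    = 0.00281897 W/Hz

0.00281897 W/Hz


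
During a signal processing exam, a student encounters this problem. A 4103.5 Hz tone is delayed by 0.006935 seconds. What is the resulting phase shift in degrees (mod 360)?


Phase shift from frequency and time delay:
phi = 360 * f * t_delay
    = 360 * 4103.5 * 0.006935
    = 10244.8 degrees
    mod 360 = 164.8 degrees

164.8 degrees


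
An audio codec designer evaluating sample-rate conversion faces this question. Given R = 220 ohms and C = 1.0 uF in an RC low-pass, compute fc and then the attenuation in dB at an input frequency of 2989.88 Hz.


Step 1 — cutoff frequency:
fc = 1 / (2*pi*R*C)
C = 1.0 uF = 1e-06 F
fc = 1 / (2*pi*220*1e-06)
   = 723.432 Hz

Step 2 — magnitude at f = 2989.88 Hz:
|H(f)| = 1 / sqrt(1 + (f/fc)^2)
f/fc = 2989.88 / 723.432 = 4.132911
|H| = 1 / sqrt(1 + 17.080953) = 0.235174
|H|_dB = 20*log10(0.235174) = -12.57 dB

fc = 723.432 Hz; |H(2989.88 Hz)| = -12.57 dB


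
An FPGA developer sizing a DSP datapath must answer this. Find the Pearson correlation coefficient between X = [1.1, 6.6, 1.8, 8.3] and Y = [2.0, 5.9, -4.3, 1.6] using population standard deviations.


Pearson correlation coefficient (population):
r = cov(X,Y) / (std(X) * std(Y))
Mean X = 4.45, Mean Y = 1.3
Cov(X,Y) = 5.885
Std(X) = 3.069609, Std(Y) = 3.643487
r = 0.5262

0.5262


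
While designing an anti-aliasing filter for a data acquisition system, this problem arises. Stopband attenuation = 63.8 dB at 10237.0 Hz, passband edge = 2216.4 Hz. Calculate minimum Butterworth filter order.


Butterworth filter order formula:
n = log10(10^(A/10) - 1) / (2 * log10(f_stop/f_pass))
10^(63.8/10) - 1 = 2398831.919
f_stop/f_pass = 10237.0 / 2216.4 = 4.6188
n = 4.8004 -> ceil = 5

5


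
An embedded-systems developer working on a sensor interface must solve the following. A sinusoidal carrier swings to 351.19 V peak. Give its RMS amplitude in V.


RMS voltage for a sinusoidal waveform:
V_rms = V_peak / sqrt(2)
      = 351.19 / 1.414214
      = 248.329 V

248.329 V


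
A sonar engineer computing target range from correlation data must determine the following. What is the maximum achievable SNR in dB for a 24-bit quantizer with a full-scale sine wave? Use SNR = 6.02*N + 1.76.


Theoretical SNR for a full-scale sinusoid:
SNR = 6.02 * N + 1.76
    = 6.02 * 24 + 1.76
    = 144.48 + 1.76
    = 146.24 dB

146.24 dB


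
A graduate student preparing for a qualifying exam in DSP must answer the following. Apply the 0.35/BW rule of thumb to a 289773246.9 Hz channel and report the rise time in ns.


Rise time from bandwidth relationship:
tr = 0.35 / BW
   = 0.35 / 289773246.9
   = 1.207840971e-09 s
   = 1.2078 ns

1.2078 ns


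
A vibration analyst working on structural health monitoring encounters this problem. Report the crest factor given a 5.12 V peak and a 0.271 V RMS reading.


Crest factor is the ratio of peak to RMS:
CF = V_peak / V_rms
   = 5.12 / 0.271
   = 18.893

18.893


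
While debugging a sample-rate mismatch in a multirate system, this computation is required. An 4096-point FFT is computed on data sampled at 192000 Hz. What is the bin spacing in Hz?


DFT frequency resolution:
df = fs / N
   = 192000 / 4096
   = 46.875 Hz

46.875 Hz


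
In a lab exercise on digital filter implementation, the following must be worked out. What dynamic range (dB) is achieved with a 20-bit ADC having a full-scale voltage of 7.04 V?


Dynamic range from full-scale to LSB:
V_min = V_max / 2^bits = 7.04 / 2^20
DR = 20 * log10(V_max / V_min)
   = 20 * log10(2^20)
   = 20 * 20 * log10(2)
   = 120.41 dB

120.41 dB


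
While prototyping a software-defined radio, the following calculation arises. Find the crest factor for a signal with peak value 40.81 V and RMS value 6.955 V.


Crest factor is the ratio of peak to RMS:
CF = V_peak / V_rms
   = 40.81 / 6.955
   = 5.8677

5.8677


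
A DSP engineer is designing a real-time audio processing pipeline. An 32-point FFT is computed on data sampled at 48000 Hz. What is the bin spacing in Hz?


DFT frequency resolution:
df = fs / N
   = 48000 / 32
   = 1500.0 Hz

1500.0 Hz


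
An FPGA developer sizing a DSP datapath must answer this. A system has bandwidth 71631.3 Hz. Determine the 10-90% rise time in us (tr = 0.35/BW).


Rise time from bandwidth relationship:
tr = 0.35 / BW
   = 0.35 / 71631.3
   = 4.88613218e-06 s
   = 4.8861 us

4.8861 us


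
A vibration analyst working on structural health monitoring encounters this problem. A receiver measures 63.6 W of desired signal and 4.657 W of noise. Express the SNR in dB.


SNR in decibels:
SNR = 10 * log10(Ps / Pn)
    = 10 * log10(63.6 / 4.657)
    = 10 * log10(13.6569)
    = 10 * 1.1354
    = 11.35 dB

11.35 dB


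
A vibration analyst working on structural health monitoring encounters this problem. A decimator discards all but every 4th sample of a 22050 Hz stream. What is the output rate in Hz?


Decimation reduces the sample rate:
fs_out = fs_in / M
       = 22050 / 4
       = 5512.5 Hz

5512.5 Hz


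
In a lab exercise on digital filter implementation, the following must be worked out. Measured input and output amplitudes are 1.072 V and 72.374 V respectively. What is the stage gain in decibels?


Voltage gain in dB:
G = 20 * log10(Vout / Vin)
  = 20 * log10(72.374 / 1.072)
  = 20 * log10(67.51306)
  = 20 * 1.829388
  = 36.59 dB

36.59 dB


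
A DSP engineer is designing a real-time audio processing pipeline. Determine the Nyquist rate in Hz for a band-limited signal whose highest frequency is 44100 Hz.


The Nyquist rate is twice the maximum frequency component.
fs_min = 2 * fmax
      = 2 * 44100
      = 88200 Hz

88200


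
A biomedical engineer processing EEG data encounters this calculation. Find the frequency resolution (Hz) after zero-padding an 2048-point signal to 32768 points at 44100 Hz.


Frequency resolution after zero-padding:
N_padded = 2048 * 16 = 32768
df = fs / N_padded
   = 44100 / 32768
   = 1.3458 Hz

1.3458 Hz


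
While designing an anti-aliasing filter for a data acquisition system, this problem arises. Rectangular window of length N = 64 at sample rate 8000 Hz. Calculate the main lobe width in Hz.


Main lobe width for a rectangular window:
Width = 2 * fs / N
      = 2 * 8000 / 64
      = 16000 / 64
      = 250.0 Hz

250.0 Hz


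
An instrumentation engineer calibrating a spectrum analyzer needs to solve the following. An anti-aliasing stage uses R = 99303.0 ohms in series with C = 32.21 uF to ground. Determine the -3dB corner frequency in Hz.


Cutoff frequency of a first-order RC filter:
fc = 1 / (2 * pi * R * C)
C = 32.21 uF = 3.221e-05 F
fc = 1 / (2 * pi * 99303.0 * 3.221e-05)
   = 1 / 20.097080039501
   = 0.049758 Hz

0.049758 Hz


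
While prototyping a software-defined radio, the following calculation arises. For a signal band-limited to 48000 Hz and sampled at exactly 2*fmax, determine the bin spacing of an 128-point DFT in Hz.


Step 1 — Nyquist sampling rate:
fs = 2 * fmax = 2 * 48000 = 96000 Hz

Step 2 — DFT bin spacing:
df = fs / N = 96000 / 128 = 750.0 Hz

750.0 Hz
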